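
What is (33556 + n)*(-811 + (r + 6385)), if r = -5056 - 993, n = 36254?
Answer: -33159750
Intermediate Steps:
r = -6049
(33556 + n)*(-811 + (r + 6385)) = (33556 + 36254)*(-811 + (-6049 + 6385)) = 69810*(-811 + 336) = 69810*(-475) = -33159750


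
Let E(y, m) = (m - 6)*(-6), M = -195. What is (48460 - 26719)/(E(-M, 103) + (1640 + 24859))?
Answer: 7247/8639 ≈ 0.83887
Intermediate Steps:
E(y, m) = 36 - 6*m (E(y, m) = (-6 + m)*(-6) = 36 - 6*m)
(48460 - 26719)/(E(-M, 103) + (1640 + 24859)) = (48460 - 26719)/((36 - 6*103) + (1640 + 24859)) = 21741/((36 - 618) + 26499) = 21741/(-582 + 26499) = 21741/25917 = 21741*(1/25917) = 7247/8639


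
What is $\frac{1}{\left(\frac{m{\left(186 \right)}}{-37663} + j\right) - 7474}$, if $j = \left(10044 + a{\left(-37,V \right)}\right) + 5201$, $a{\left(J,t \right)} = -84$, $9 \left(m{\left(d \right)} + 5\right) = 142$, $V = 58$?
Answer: $\frac{338967}{2605639232} \approx 0.00013009$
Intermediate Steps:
$m{\left(d \right)} = \frac{97}{9}$ ($m{\left(d \right)} = -5 + \frac{1}{9} \cdot 142 = -5 + \frac{142}{9} = \frac{97}{9}$)
$j = 15161$ ($j = \left(10044 - 84\right) + 5201 = 9960 + 5201 = 15161$)
$\frac{1}{\left(\frac{m{\left(186 \right)}}{-37663} + j\right) - 7474} = \frac{1}{\left(\frac{97}{9 \left(-37663\right)} + 15161\right) - 7474} = \frac{1}{\left(\frac{97}{9} \left(- \frac{1}{37663}\right) + 15161\right) - 7474} = \frac{1}{\left(- \frac{97}{338967} + 15161\right) - 7474} = \frac{1}{\frac{5139078590}{338967} - 7474} = \frac{1}{\frac{2605639232}{338967}} = \frac{338967}{2605639232}$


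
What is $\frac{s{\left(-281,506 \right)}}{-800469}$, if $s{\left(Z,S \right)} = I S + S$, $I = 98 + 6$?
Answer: $- \frac{770}{11601} \approx -0.066374$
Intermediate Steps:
$I = 104$
$s{\left(Z,S \right)} = 105 S$ ($s{\left(Z,S \right)} = 104 S + S = 105 S$)
$\frac{s{\left(-281,506 \right)}}{-800469} = \frac{105 \cdot 506}{-800469} = 53130 \left(- \frac{1}{800469}\right) = - \frac{770}{11601}$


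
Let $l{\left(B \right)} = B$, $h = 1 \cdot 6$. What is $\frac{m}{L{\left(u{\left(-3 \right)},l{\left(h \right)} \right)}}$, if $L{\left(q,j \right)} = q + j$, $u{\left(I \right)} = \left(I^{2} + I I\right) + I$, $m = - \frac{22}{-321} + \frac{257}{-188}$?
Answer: $- \frac{78361}{1267308} \approx -0.061833$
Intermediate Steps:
$h = 6$
$m = - \frac{78361}{60348}$ ($m = \left(-22\right) \left(- \frac{1}{321}\right) + 257 \left(- \frac{1}{188}\right) = \frac{22}{321} - \frac{257}{188} = - \frac{78361}{60348} \approx -1.2985$)
$u{\left(I \right)} = I + 2 I^{2}$ ($u{\left(I \right)} = \left(I^{2} + I^{2}\right) + I = 2 I^{2} + I = I + 2 I^{2}$)
$L{\left(q,j \right)} = j + q$
$\frac{m}{L{\left(u{\left(-3 \right)},l{\left(h \right)} \right)}} = - \frac{78361}{60348 \left(6 - 3 \left(1 + 2 \left(-3\right)\right)\right)} = - \frac{78361}{60348 \left(6 - 3 \left(1 - 6\right)\right)} = - \frac{78361}{60348 \left(6 - -15\right)} = - \frac{78361}{60348 \left(6 + 15\right)} = - \frac{78361}{60348 \cdot 21} = \left(- \frac{78361}{60348}\right) \frac{1}{21} = - \frac{78361}{1267308}$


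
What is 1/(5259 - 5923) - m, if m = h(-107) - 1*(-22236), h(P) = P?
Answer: -14693657/664 ≈ -22129.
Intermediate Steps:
m = 22129 (m = -107 - 1*(-22236) = -107 + 22236 = 22129)
1/(5259 - 5923) - m = 1/(5259 - 5923) - 1*22129 = 1/(-664) - 22129 = -1/664 - 22129 = -14693657/664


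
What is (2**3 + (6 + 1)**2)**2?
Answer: 3249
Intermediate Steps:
(2**3 + (6 + 1)**2)**2 = (8 + 7**2)**2 = (8 + 49)**2 = 57**2 = 3249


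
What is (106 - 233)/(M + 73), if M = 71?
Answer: -127/144 ≈ -0.88194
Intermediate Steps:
(106 - 233)/(M + 73) = (106 - 233)/(71 + 73) = -127/144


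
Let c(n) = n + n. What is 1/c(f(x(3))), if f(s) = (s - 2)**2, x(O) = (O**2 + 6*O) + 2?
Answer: 1/1458 ≈ 0.00068587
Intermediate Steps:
x(O) = 2 + O**2 + 6*O
f(s) = (-2 + s)**2
c(n) = 2*n
1/c(f(x(3))) = 1/(2*(-2 + (2 + 3**2 + 6*3))**2) = 1/(2*(-2 + (2 + 9 + 18))**2) = 1/(2*(-2 + 29)**2) = 1/(2*27**2) = 1/(2*729) = 1/1458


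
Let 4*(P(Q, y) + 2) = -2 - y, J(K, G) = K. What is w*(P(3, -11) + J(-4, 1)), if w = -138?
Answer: 1035/2 ≈ 517.50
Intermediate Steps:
P(Q, y) = -5/2 - y/4 (P(Q, y) = -2 + (-2 - y)/4 = -2 + (-½ - y/4) = -5/2 - y/4)
w*(P(3, -11) + J(-4, 1)) = -138*((-5/2 - ¼*(-11)) - 4) = -138*((-5/2 + 11/4) - 4) = -138*(¼ - 4) = -138*(-15/4) = 1035/2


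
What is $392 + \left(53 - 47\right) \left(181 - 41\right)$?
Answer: $1232$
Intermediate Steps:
$392 + \left(53 - 47\right) \left(181 - 41\right) = 392 + 6 \cdot 140 = 392 + 840 = 1232$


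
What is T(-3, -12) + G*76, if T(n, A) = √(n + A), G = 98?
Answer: 7448 + I*√15 ≈ 7448.0 + 3.873*I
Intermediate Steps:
T(n, A) = √(A + n)
T(-3, -12) + G*76 = √(-12 - 3) + 98*76 = √(-15) + 7448 = I*√15 + 7448 = 7448 + I*√15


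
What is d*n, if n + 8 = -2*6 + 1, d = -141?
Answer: 2679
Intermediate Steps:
n = -19 (n = -8 + (-2*6 + 1) = -8 + (-12 + 1) = -8 - 11 = -19)
d*n = -141*(-19) = 2679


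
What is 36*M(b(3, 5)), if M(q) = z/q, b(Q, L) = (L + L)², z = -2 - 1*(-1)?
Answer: -9/25 ≈ -0.36000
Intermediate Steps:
z = -1 (z = -2 + 1 = -1)
b(Q, L) = 4*L² (b(Q, L) = (2*L)² = 4*L²)
M(q) = -1/q
36*M(b(3, 5)) = 36*(-1/(4*5²)) = 36*(-1/(4*25)) = 36*(-1/100) = -9/25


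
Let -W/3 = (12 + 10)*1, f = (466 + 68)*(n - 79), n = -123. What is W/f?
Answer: 11/17978 ≈ 0.00061186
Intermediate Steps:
f = -107868 (f = (466 + 68)*(-123 - 79) = 534*(-202) = -107868)
W = -66 (W = -3*(12 + 10) = -66 ≈ -66.000)
W/f = -66/(-107868) = -66*(-1/107868) = 11/17978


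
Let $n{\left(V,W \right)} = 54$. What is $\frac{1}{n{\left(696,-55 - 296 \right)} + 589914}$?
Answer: $\frac{1}{589968} \approx 1.695 \cdot 10^{-6}$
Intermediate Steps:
$\frac{1}{n{\left(696,-55 - 296 \right)} + 589914} = \frac{1}{54 + 589914} = \frac{1}{589968}$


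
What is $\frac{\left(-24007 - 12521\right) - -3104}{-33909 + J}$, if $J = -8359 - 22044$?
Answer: $\frac{4178}{8039} \approx 0.51972$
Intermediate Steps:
$J = -30403$ ($J = -8359 - 22044 = -30403$)
$\frac{\left(-24007 - 12521\right) - -3104}{-33909 + J} = \frac{\left(-24007 - 12521\right) - -3104}{-33909 - 30403} = \frac{-36528 + 3104}{-64312} = \left(-33424\right) \left(- \frac{1}{64312}\right) = \frac{4178}{8039}$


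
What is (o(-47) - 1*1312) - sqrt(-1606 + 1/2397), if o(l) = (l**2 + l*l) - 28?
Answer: 3078 - I*sqrt(9227445657)/2397 ≈ 3078.0 - 40.075*I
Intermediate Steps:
o(l) = -28 + 2*l**2 (o(l) = (l**2 + l**2) - 28 = 2*l**2 - 28 = -28 + 2*l**2)
(o(-47) - 1*1312) - sqrt(-1606 + 1/2397) = ((-28 + 2*(-47)**2) - 1*1312) - sqrt(-1606 + 1/2397) = ((-28 + 2*2209) - 1312) - sqrt(-1606 + 1/2397) = ((-28 + 4418) - 1312) - sqrt(-3849581/2397) = (4390 - 1312) - I*sqrt(9227445657)/2397 = 3078 - I*sqrt(9227445657)/2397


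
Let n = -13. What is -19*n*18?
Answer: 4446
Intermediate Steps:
-19*n*18 = -19*(-13)*18 = 247*18 = 4446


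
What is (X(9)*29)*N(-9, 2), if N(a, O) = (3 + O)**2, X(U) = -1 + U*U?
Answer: 58000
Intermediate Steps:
X(U) = -1 + U**2
(X(9)*29)*N(-9, 2) = ((-1 + 9**2)*29)*(3 + 2)**2 = ((-1 + 81)*29)*5**2 = (80*29)*25 = 2320*25 = 58000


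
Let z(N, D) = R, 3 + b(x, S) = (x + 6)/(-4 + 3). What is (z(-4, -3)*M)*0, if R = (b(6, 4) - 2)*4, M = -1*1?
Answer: 0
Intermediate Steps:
b(x, S) = -9 - x (b(x, S) = -3 + (x + 6)/(-4 + 3) = -3 + (6 + x)/(-1) = -3 + (6 + x)*(-1) = -3 + (-6 - x) = -9 - x)
M = -1
R = -68 (R = ((-9 - 1*6) - 2)*4 = ((-9 - 6) - 2)*4 = (-15 - 2)*4 = -17*4 = -68)
z(N, D) = -68
(z(-4, -3)*M)*0 = -68*(-1)*0 = 68*0 = 0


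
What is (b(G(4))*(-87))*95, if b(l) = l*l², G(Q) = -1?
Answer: 8265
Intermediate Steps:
b(l) = l³
(b(G(4))*(-87))*95 = ((-1)³*(-87))*95 = -1*(-87)*95 = 87*95 = 8265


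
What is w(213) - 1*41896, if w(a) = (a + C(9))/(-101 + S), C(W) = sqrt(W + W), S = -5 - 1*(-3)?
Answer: -4315501/103 - 3*sqrt(2)/103 ≈ -41898.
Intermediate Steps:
S = -2 (S = -5 + 3 = -2)
C(W) = sqrt(2)*sqrt(W) (C(W) = sqrt(2*W) = sqrt(2)*sqrt(W))
w(a) = -3*sqrt(2)/103 - a/103 (w(a) = (a + sqrt(2)*sqrt(9))/(-101 - 2) = (a + sqrt(2)*3)/(-103) = (a + 3*sqrt(2))*(-1/103) = -3*sqrt(2)/103 - a/103)
w(213) - 1*41896 = (-3*sqrt(2)/103 - 1/103*213) - 1*41896 = (-3*sqrt(2)/103 - 213/103) - 41896 = (-213/103 - 3*sqrt(2)/103) - 41896 = -4315501/103 - 3*sqrt(2)/103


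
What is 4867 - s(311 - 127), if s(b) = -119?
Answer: 4986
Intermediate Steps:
4867 - s(311 - 127) = 4867 - 1*(-119) = 4867 + 119 = 4986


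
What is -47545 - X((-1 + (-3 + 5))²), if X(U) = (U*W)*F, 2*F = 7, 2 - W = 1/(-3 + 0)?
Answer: -285319/6 ≈ -47553.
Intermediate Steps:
W = 7/3 (W = 2 - 1/(-3 + 0) = 2 - 1/(-3) = 2 - 1*(-⅓) = 2 + ⅓ = 7/3 ≈ 2.3333)
F = 7/2 (F = (½)*7 = 7/2 ≈ 3.5000)
X(U) = 49*U/6 (X(U) = (U*(7/3))*(7/2) = (7*U/3)*(7/2) = 49*U/6)
-47545 - X((-1 + (-3 + 5))²) = -47545 - 49*(-1 + (-3 + 5))²/6 = -47545 - 49*(-1 + 2)²/6 = -47545 - 49*1²/6 = -47545 - 49/6 = -285319/6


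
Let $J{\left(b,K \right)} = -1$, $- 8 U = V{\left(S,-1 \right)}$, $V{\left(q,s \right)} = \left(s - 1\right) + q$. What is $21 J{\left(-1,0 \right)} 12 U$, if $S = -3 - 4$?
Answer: $- \frac{567}{2} \approx -283.5$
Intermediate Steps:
$S = -7$
$V{\left(q,s \right)} = -1 + q + s$ ($V{\left(q,s \right)} = \left(-1 + s\right) + q = -1 + q + s$)
$U = \frac{9}{8}$ ($U = - \frac{-1 - 7 - 1}{8} = \left(- \frac{1}{8}\right) \left(-9\right) = \frac{9}{8} \approx 1.125$)
$21 J{\left(-1,0 \right)} 12 U = 21 \left(\left(-1\right) 12\right) \frac{9}{8} = 21 \left(-12\right) \frac{9}{8} = \left(-252\right) \frac{9}{8} = - \frac{567}{2}$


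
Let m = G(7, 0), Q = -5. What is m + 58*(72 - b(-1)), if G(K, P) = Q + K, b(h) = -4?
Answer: 4410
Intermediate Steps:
G(K, P) = -5 + K
m = 2 (m = -5 + 7 = 2)
m + 58*(72 - b(-1)) = 2 + 58*(72 - 1*(-4)) = 2 + 58*(72 + 4) = 2 + 58*76 = 2 + 4408 = 4410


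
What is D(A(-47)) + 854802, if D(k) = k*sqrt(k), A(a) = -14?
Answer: 854802 - 14*I*sqrt(14) ≈ 8.548e+5 - 52.383*I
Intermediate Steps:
D(k) = k**(3/2)
D(A(-47)) + 854802 = (-14)**(3/2) + 854802 = -14*I*sqrt(14) + 854802 = 854802 - 14*I*sqrt(14)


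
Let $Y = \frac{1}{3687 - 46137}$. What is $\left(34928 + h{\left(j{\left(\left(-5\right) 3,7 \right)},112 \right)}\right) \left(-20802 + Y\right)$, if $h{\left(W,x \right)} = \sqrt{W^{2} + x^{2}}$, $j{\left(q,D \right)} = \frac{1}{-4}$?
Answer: $- \frac{15421496151064}{21225} - \frac{883044901 \sqrt{200705}}{169800} \approx -7.289 \cdot 10^{8}$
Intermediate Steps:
$j{\left(q,D \right)} = - \frac{1}{4}$
$Y = - \frac{1}{42450}$ ($Y = \frac{1}{-42450} = - \frac{1}{42450} \approx -2.3557 \cdot 10^{-5}$)
$\left(34928 + h{\left(j{\left(\left(-5\right) 3,7 \right)},112 \right)}\right) \left(-20802 + Y\right) = \left(34928 + \sqrt{\left(- \frac{1}{4}\right)^{2} + 112^{2}}\right) \left(-20802 - \frac{1}{42450}\right) = \left(34928 + \sqrt{\frac{1}{16} + 12544}\right) \left(- \frac{883044901}{42450}\right) = \left(34928 + \sqrt{\frac{200705}{16}}\right) \left(- \frac{883044901}{42450}\right) = \left(34928 + \frac{\sqrt{200705}}{4}\right) \left(- \frac{883044901}{42450}\right) = - \frac{15421496151064}{21225} - \frac{883044901 \sqrt{200705}}{169800}$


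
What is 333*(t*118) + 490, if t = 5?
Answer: 196960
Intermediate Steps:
333*(t*118) + 490 = 333*(5*118) + 490 = 333*590 + 490 = 196470 + 490 = 196960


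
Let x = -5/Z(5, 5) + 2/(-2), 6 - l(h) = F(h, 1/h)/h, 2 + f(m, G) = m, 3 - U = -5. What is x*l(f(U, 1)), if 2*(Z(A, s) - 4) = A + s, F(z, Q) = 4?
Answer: -224/27 ≈ -8.2963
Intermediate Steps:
U = 8 (U = 3 - 1*(-5) = 3 + 5 = 8)
f(m, G) = -2 + m
l(h) = 6 - 4/h
Z(A, s) = 4 + A/2 + s/2 (Z(A, s) = 4 + (A + s)/2 = 4 + (A/2 + s/2) = 4 + A/2 + s/2)
x = -14/9 (x = -5/(4 + (½)*5 + (½)*5) + 2/(-2) = -5/(4 + 5/2 + 5/2) + 2*(-½) = -5/9 - 1 = -14/9 ≈ -1.5556)
x*l(f(U, 1)) = -14*(6 - 4/(-2 + 8))/9 = -14*(6 - 4/6)/9 = -14*(6 - 4*⅙)/9 = -14*(6 - ⅔)/9 = -14/9*16/3 = -224/27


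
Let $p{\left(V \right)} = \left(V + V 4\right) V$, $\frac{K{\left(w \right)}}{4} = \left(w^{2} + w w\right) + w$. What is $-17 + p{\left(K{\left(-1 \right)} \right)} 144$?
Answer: $11503$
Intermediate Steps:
$K{\left(w \right)} = 4 w + 8 w^{2}$ ($K{\left(w \right)} = 4 \left(\left(w^{2} + w w\right) + w\right) = 4 \left(\left(w^{2} + w^{2}\right) + w\right) = 4 \left(2 w^{2} + w\right) = 4 \left(w + 2 w^{2}\right) = 4 w + 8 w^{2}$)
$p{\left(V \right)} = 5 V^{2}$ ($p{\left(V \right)} = \left(V + 4 V\right) V = 5 V V = 5 V^{2}$)
$-17 + p{\left(K{\left(-1 \right)} \right)} 144 = -17 + 5 \left(4 \left(-1\right) \left(1 + 2 \left(-1\right)\right)\right)^{2} \cdot 144 = -17 + 5 \left(4 \left(-1\right) \left(1 - 2\right)\right)^{2} \cdot 144 = -17 + 5 \left(4 \left(-1\right) \left(-1\right)\right)^{2} \cdot 144 = -17 + 5 \cdot 4^{2} \cdot 144 = -17 + 5 \cdot 16 \cdot 144 = -17 + 80 \cdot 144 = -17 + 11520 = 11503$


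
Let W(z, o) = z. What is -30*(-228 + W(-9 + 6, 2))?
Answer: 6930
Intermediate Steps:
-30*(-228 + W(-9 + 6, 2)) = -30*(-228 + (-9 + 6)) = -30*(-228 - 3) = -30*(-231) = 6930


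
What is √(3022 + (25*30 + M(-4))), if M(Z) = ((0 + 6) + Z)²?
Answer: 8*√59 ≈ 61.449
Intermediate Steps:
M(Z) = (6 + Z)²
√(3022 + (25*30 + M(-4))) = √(3022 + (25*30 + (6 - 4)²)) = √(3022 + (750 + 2²)) = √(3022 + (750 + 4)) = √(3022 + 754) = √3776 = 8*√59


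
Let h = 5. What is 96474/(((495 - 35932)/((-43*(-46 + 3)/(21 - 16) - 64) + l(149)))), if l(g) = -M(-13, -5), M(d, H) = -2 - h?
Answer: -150885336/177185 ≈ -851.57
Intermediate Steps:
M(d, H) = -7 (M(d, H) = -2 - 1*5 = -2 - 5 = -7)
l(g) = 7 (l(g) = -1*(-7) = 7)
96474/(((495 - 35932)/((-43*(-46 + 3)/(21 - 16) - 64) + l(149)))) = 96474/(((495 - 35932)/((-43*(-46 + 3)/(21 - 16) - 64) + 7))) = 96474/((-35437/((-(-1849)/5 - 64) + 7))) = 96474/((-35437/((-43*(-43/5) - 64) + 7))) = 96474/((-35437/((1849/5 - 64) + 7))) = 96474/((-35437/(1529/5 + 7))) = 96474/((-35437/1564/5)) = 96474/((-35437*5/1564)) = 96474/(-177185/1564) = 96474*(-1564/177185) = -150885336/177185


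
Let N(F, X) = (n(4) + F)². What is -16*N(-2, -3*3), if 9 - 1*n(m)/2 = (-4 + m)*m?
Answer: -4096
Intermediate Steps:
n(m) = 18 - 2*m*(-4 + m) (n(m) = 18 - 2*(-4 + m)*m = 18 - 2*m*(-4 + m))
N(F, X) = (18 + F)² (N(F, X) = ((18 - 2*4² + 8*4) + F)² = ((18 - 2*16 + 32) + F)² = ((18 - 32 + 32) + F)² = (18 + F)²)
-16*N(-2, -3*3) = -16*(18 - 2)² = -16*16² = -16*256 = -4096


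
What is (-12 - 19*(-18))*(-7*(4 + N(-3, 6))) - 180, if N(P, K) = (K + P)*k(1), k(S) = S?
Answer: -16350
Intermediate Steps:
N(P, K) = K + P (N(P, K) = (K + P)*1 = K + P)
(-12 - 19*(-18))*(-7*(4 + N(-3, 6))) - 180 = (-12 - 19*(-18))*(-7*(4 + (6 - 3))) - 180 = (-12 + 342)*(-7*(4 + 3)) - 180 = 330*(-7*7) - 180 = 330*(-49) - 180 = -16170 - 180 = -16350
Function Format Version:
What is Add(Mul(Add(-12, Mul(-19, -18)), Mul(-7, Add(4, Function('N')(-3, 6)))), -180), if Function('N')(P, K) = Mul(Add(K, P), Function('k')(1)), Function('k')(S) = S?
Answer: -16350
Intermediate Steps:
Function('N')(P, K) = Add(K, P) (Function('N')(P, K) = Mul(Add(K, P), 1) = Add(K, P))
Add(Mul(Add(-12, Mul(-19, -18)), Mul(-7, Add(4, Function('N')(-3, 6)))), -180) = Add(Mul(Add(-12, Mul(-19, -18)), Mul(-7, Add(4, Add(6, -3)))), -180) = Add(Mul(Add(-12, 342), Mul(-7, Add(4, 3))), -180) = Add(Mul(330, Mul(-7, 7)), -180) = Add(Mul(330, -49), -180) = Add(-16170, -180) = -16350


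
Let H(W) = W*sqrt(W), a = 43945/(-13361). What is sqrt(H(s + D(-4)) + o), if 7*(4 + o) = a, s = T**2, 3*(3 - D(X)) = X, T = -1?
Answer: sqrt(-351893186379 + 559827182656*sqrt(3))/280581 ≈ 2.8012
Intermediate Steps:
D(X) = 3 - X/3
s = 1 (s = (-1)**2 = 1)
a = -43945/13361 (a = 43945*(-1/13361) = -43945/13361 ≈ -3.2891)
o = -418053/93527 (o = -4 + (1/7)*(-43945/13361) = -4 - 43945/93527 = -418053/93527 ≈ -4.4699)
H(W) = W**(3/2)
sqrt(H(s + D(-4)) + o) = sqrt((1 + (3 - 1/3*(-4)))**(3/2) - 418053/93527) = sqrt((1 + (3 + 4/3))**(3/2) - 418053/93527) = sqrt((1 + 13/3)**(3/2) - 418053/93527) = sqrt((16/3)**(3/2) - 418053/93527) = sqrt(64*sqrt(3)/9 - 418053/93527) = sqrt(-418053/93527 + 64*sqrt(3)/9)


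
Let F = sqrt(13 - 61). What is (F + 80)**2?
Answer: 6352 + 640*I*sqrt(3) ≈ 6352.0 + 1108.5*I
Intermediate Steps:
F = 4*I*sqrt(3) (F = sqrt(-48) = 4*I*sqrt(3) ≈ 6.9282*I)
(F + 80)**2 = (4*I*sqrt(3) + 80)**2 = (80 + 4*I*sqrt(3))**2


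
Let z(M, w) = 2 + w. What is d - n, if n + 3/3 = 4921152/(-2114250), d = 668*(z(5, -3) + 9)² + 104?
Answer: 15102555567/352375 ≈ 42859.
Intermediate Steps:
d = 42856 (d = 668*((2 - 3) + 9)² + 104 = 668*(-1 + 9)² + 104 = 668*8² + 104 = 668*64 + 104 = 42752 + 104 = 42856)
n = -1172567/352375 (n = -1 + 4921152/(-2114250) = -1 + 4921152*(-1/2114250) = -1 - 820192/352375 = -1172567/352375 ≈ -3.3276)
d - n = 42856 - 1*(-1172567/352375) = 42856 + 1172567/352375 = 15102555567/352375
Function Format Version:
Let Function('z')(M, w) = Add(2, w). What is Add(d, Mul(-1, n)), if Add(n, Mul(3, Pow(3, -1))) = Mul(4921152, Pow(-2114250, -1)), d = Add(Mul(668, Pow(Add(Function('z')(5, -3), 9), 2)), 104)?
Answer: Rational(15102555567, 352375) ≈ 42859.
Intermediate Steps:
d = 42856 (d = Add(Mul(668, Pow(Add(Add(2, -3), 9), 2)), 104) = Add(Mul(668, Pow(Add(-1, 9), 2)), 104) = Add(Mul(668, Pow(8, 2)), 104) = Add(Mul(668, 64), 104) = Add(42752, 104) = 42856)
n = Rational(-1172567, 352375) (n = Add(-1, Mul(4921152, Pow(-2114250, -1))) = Add(-1, Mul(4921152, Rational(-1, 2114250))) = Add(-1, Rational(-820192, 352375)) = Rational(-1172567, 352375) ≈ -3.3276)
Add(d, Mul(-1, n)) = Add(42856, Mul(-1, Rational(-1172567, 352375))) = Add(42856, Rational(1172567, 352375)) = Rational(15102555567, 352375)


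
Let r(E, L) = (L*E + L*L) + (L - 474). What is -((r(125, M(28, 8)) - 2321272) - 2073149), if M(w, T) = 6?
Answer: 4394103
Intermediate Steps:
r(E, L) = -474 + L + L² + E*L (r(E, L) = (E*L + L²) + (-474 + L) = (L² + E*L) + (-474 + L) = -474 + L + L² + E*L)
-((r(125, M(28, 8)) - 2321272) - 2073149) = -(((-474 + 6 + 6² + 125*6) - 2321272) - 2073149) = -(((-474 + 6 + 36 + 750) - 2321272) - 2073149) = -((318 - 2321272) - 2073149) = -(-2320954 - 2073149) = -1*(-4394103) = 4394103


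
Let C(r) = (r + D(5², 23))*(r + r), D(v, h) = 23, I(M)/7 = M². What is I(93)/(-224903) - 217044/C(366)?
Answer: -786349344/762389041 ≈ -1.0314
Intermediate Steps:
I(M) = 7*M²
C(r) = 2*r*(23 + r) (C(r) = (r + 23)*(r + r) = (23 + r)*(2*r) = 2*r*(23 + r))
I(93)/(-224903) - 217044/C(366) = (7*93²)/(-224903) - 217044*1/(732*(23 + 366)) = (7*8649)*(-1/224903) - 217044/(2*366*389) = 60543*(-1/224903) - 217044/284748 = -8649/32129 - 217044*1/284748 = -8649/32129 - 18087/23729 = -786349344/762389041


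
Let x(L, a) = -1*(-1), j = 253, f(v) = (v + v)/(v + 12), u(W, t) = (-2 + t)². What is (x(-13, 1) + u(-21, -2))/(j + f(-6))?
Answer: 17/251 ≈ 0.067729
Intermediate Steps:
f(v) = 2*v/(12 + v) (f(v) = (2*v)/(12 + v) = 2*v/(12 + v))
x(L, a) = 1
(x(-13, 1) + u(-21, -2))/(j + f(-6)) = (1 + (-2 - 2)²)/(253 + 2*(-6)/(12 - 6)) = (1 + (-4)²)/(253 + 2*(-6)/6) = (1 + 16)/(253 + 2*(-6)*(⅙)) = 17/(253 - 2) = 17/251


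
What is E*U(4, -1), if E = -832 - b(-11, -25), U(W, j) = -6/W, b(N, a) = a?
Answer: 2421/2 ≈ 1210.5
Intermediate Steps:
E = -807 (E = -832 - 1*(-25) = -832 + 25 = -807)
E*U(4, -1) = -(-4842)/4 = -807*(-3/2) = 2421/2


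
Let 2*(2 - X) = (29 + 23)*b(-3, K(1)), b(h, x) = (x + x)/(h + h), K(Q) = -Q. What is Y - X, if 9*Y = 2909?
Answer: 2969/9 ≈ 329.89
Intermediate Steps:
Y = 2909/9 (Y = (⅑)*2909 = 2909/9 ≈ 323.22)
b(h, x) = x/h (b(h, x) = (2*x)/((2*h)) = (2*x)*(1/(2*h)) = x/h)
X = -20/3 (X = 2 - (29 + 23)*-1*1/(-3)/2 = 2 - 26*(-1*(-⅓)) = 2 - 26/3 = -20/3 ≈ -6.6667)
Y - X = 2909/9 - 1*(-20/3) = 2909/9 + 20/3 = 2969/9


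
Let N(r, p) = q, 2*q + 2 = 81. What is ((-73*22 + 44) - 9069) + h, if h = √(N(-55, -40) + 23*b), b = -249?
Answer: -10631 + 5*I*√910/2 ≈ -10631.0 + 75.416*I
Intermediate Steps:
q = 79/2 (q = -1 + (½)*81 = -1 + 81/2 = 79/2 ≈ 39.500)
N(r, p) = 79/2
h = 5*I*√910/2 (h = √(79/2 + 23*(-249)) = √(79/2 - 5727) = √(-11375/2) = 5*I*√910/2 ≈ 75.416*I)
((-73*22 + 44) - 9069) + h = ((-73*22 + 44) - 9069) + 5*I*√910/2 = ((-1606 + 44) - 9069) + 5*I*√910/2 = (-1562 - 9069) + 5*I*√910/2 = -10631 + 5*I*√910/2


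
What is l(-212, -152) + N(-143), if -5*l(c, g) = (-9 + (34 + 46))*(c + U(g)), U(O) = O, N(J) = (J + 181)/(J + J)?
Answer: 3695597/715 ≈ 5168.7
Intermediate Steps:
N(J) = (181 + J)/(2*J) (N(J) = (181 + J)/((2*J)) = (181 + J)*(1/(2*J)) = (181 + J)/(2*J))
l(c, g) = -71*c/5 - 71*g/5 (l(c, g) = -(-9 + (34 + 46))*(c + g)/5 = -(-9 + 80)*(c + g)/5 = -71*(c + g)/5 = -(71*c + 71*g)/5 = -71*c/5 - 71*g/5)
l(-212, -152) + N(-143) = (-71/5*(-212) - 71/5*(-152)) + (½)*(181 - 143)/(-143) = (15052/5 + 10792/5) + (½)*(-1/143)*38 = 25844/5 - 19/143 = 3695597/715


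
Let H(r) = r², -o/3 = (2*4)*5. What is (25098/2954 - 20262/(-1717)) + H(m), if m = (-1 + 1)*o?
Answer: 51473607/2536009 ≈ 20.297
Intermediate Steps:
o = -120 (o = -3*2*4*5 = -24*5 = -3*40 = -120)
m = 0 (m = (-1 + 1)*(-120) = 0*(-120) = 0)
(25098/2954 - 20262/(-1717)) + H(m) = (25098/2954 - 20262/(-1717)) + 0² = (25098*(1/2954) - 20262*(-1/1717)) + 0 = (12549/1477 + 20262/1717) + 0 = 51473607/2536009 + 0 = 51473607/2536009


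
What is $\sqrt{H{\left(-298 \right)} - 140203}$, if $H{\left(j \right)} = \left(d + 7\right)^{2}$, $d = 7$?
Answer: $i \sqrt{140007} \approx 374.18 i$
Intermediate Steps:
$H{\left(j \right)} = 196$ ($H{\left(j \right)} = \left(7 + 7\right)^{2} = 14^{2} = 196$)
$\sqrt{H{\left(-298 \right)} - 140203} = \sqrt{196 - 140203} = \sqrt{-140007} = i \sqrt{140007}$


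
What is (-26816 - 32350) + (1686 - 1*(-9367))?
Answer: -48113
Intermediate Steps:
(-26816 - 32350) + (1686 - 1*(-9367)) = -59166 + (1686 + 9367) = -59166 + 11053 = -48113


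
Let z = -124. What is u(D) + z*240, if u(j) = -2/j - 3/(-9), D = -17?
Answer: -1517737/51 ≈ -29760.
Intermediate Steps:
u(j) = ⅓ - 2/j (u(j) = -2/j - 3*(-⅑) = -2/j + ⅓ = ⅓ - 2/j)
u(D) + z*240 = (⅓)*(-6 - 17)/(-17) - 124*240 = (⅓)*(-1/17)*(-23) - 29760 = 23/51 - 29760 = -1517737/51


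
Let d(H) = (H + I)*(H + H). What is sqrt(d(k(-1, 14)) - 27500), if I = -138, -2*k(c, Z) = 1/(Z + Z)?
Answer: I*sqrt(86224542)/56 ≈ 165.82*I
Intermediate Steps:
k(c, Z) = -1/(4*Z) (k(c, Z) = -1/(2*(Z + Z)) = -1/(2*Z)/2 = -1/(4*Z))
d(H) = 2*H*(-138 + H) (d(H) = (H - 138)*(H + H) = (-138 + H)*(2*H) = 2*H*(-138 + H))
sqrt(d(k(-1, 14)) - 27500) = sqrt(2*(-1/4/14)*(-138 - 1/4/14) - 27500) = sqrt(2*(-1/4*1/14)*(-138 - 1/4*1/14) - 27500) = sqrt(2*(-1/56)*(-138 - 1/56) - 27500) = sqrt(2*(-1/56)*(-7729/56) - 27500) = sqrt(7729/1568 - 27500) = sqrt(-43112271/1568) = I*sqrt(86224542)/56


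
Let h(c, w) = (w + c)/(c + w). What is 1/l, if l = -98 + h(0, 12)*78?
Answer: -1/20 ≈ -0.050000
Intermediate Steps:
h(c, w) = 1 (h(c, w) = (c + w)/(c + w) = 1)
l = -20 (l = -98 + 1*78 = -98 + 78 = -20)
1/l = 1/(-20) = -1/20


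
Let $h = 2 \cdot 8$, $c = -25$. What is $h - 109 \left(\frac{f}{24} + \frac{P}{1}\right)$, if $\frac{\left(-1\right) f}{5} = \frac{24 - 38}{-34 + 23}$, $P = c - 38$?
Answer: $\frac{912371}{132} \approx 6911.9$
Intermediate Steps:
$P = -63$ ($P = -25 - 38 = -63$)
$f = - \frac{70}{11}$ ($f = - 5 \frac{24 - 38}{-34 + 23} = - 5 \left(- \frac{14}{-11}\right) = - 5 \left(\left(-14\right) \left(- \frac{1}{11}\right)\right) = \left(-5\right) \frac{14}{11} = - \frac{70}{11} \approx -6.3636$)
$h = 16$
$h - 109 \left(\frac{f}{24} + \frac{P}{1}\right) = 16 - 109 \left(- \frac{70}{11 \cdot 24} - \frac{63}{1}\right) = 16 - 109 \left(\left(- \frac{70}{11}\right) \frac{1}{24} - 63\right) = 16 - 109 \left(- \frac{35}{132} - 63\right) = 16 - - \frac{910259}{132} = 16 + \frac{910259}{132} = \frac{912371}{132}$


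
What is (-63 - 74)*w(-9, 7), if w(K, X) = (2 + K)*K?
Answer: -8631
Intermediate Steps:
w(K, X) = K*(2 + K)
(-63 - 74)*w(-9, 7) = (-63 - 74)*(-9*(2 - 9)) = -(-1233)*(-7) = -137*63 = -8631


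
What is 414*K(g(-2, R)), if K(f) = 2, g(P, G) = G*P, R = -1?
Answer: 828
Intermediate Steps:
414*K(g(-2, R)) = 414*2 = 828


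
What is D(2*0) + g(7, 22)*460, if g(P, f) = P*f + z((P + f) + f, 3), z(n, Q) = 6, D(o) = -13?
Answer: 73587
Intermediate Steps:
g(P, f) = 6 + P*f (g(P, f) = P*f + 6 = 6 + P*f)
D(2*0) + g(7, 22)*460 = -13 + (6 + 7*22)*460 = -13 + (6 + 154)*460 = -13 + 160*460 = -13 + 73600 = 73587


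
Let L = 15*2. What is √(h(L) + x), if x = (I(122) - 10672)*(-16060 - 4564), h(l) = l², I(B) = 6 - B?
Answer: 2*√55623153 ≈ 14916.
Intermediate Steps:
L = 30
x = 222491712 (x = ((6 - 1*122) - 10672)*(-16060 - 4564) = ((6 - 122) - 10672)*(-20624) = (-116 - 10672)*(-20624) = -10788*(-20624) = 222491712)
√(h(L) + x) = √(30² + 222491712) = √(900 + 222491712) = √222492612 = 2*√55623153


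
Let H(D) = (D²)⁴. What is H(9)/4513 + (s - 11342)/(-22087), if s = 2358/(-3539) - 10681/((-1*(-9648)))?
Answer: 32465197417600039115/3403454289451632 ≈ 9538.9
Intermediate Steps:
s = -60550043/34144272 (s = 2358*(-1/3539) - 10681/9648 = -2358/3539 - 10681*1/9648 = -2358/3539 - 10681/9648 = -60550043/34144272 ≈ -1.7734)
H(D) = D⁸
H(9)/4513 + (s - 11342)/(-22087) = 9⁸/4513 + (-60550043/34144272 - 11342)/(-22087) = 43046721*(1/4513) - 387324883067/34144272*(-1/22087) = 43046721/4513 + 387324883067/754144535664 = 32465197417600039115/3403454289451632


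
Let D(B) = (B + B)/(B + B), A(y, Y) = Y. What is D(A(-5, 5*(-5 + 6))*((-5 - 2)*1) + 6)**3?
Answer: 1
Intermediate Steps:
D(B) = 1 (D(B) = (2*B)/((2*B)) = (2*B)*(1/(2*B)) = 1)
D(A(-5, 5*(-5 + 6))*((-5 - 2)*1) + 6)**3 = 1**3 = 1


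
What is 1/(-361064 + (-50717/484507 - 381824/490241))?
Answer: -237525196187/85762007296016533 ≈ -2.7696e-6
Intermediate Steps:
1/(-361064 + (-50717/484507 - 381824/490241)) = 1/(-361064 - 209859953565/237525196187) = 1/(-85762007296016533/237525196187) = -237525196187/85762007296016533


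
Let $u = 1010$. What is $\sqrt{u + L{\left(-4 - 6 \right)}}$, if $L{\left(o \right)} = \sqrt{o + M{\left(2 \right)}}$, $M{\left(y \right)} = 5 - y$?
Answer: $\sqrt{1010 + i \sqrt{7}} \approx 31.781 + 0.04163 i$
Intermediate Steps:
$L{\left(o \right)} = \sqrt{3 + o}$ ($L{\left(o \right)} = \sqrt{o + \left(5 - 2\right)} = \sqrt{o + 3} = \sqrt{3 + o}$)
$\sqrt{u + L{\left(-4 - 6 \right)}} = \sqrt{1010 + \sqrt{3 - 10}} = \sqrt{1010 + \sqrt{-7}} = \sqrt{1010 + i \sqrt{7}}$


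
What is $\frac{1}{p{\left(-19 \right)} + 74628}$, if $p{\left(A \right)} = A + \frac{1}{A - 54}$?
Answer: $\frac{73}{5446456} \approx 1.3403 \cdot 10^{-5}$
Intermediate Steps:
$p{\left(A \right)} = A + \frac{1}{-54 + A}$
$\frac{1}{p{\left(-19 \right)} + 74628} = \frac{1}{\frac{1 + \left(-19\right)^{2} - -1026}{-54 - 19} + 74628} = \frac{1}{\frac{1 + 361 + 1026}{-73} + 74628} = \frac{1}{\left(- \frac{1}{73}\right) 1388 + 74628} = \frac{1}{- \frac{1388}{73} + 74628} = \frac{1}{\frac{5446456}{73}} = \frac{73}{5446456}$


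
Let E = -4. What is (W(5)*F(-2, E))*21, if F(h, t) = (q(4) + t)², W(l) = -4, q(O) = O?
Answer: 0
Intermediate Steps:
F(h, t) = (4 + t)²
(W(5)*F(-2, E))*21 = -4*(4 - 4)²*21 = -4*0²*21 = -4*0*21 = 0*21 = 0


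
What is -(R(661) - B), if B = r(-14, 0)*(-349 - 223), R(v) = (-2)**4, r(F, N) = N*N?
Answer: -16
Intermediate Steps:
r(F, N) = N**2
R(v) = 16
B = 0 (B = 0**2*(-349 - 223) = 0*(-572) = 0)
-(R(661) - B) = -(16 - 1*0) = -(16 + 0) = -1*16 = -16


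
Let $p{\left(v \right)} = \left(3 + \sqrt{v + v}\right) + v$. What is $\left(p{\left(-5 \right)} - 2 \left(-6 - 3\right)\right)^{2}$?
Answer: $246 + 32 i \sqrt{10} \approx 246.0 + 101.19 i$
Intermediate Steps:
$p{\left(v \right)} = 3 + v + \sqrt{2} \sqrt{v}$ ($p{\left(v \right)} = \left(3 + \sqrt{2 v}\right) + v = \left(3 + \sqrt{2} \sqrt{v}\right) + v = 3 + v + \sqrt{2} \sqrt{v}$)
$\left(p{\left(-5 \right)} - 2 \left(-6 - 3\right)\right)^{2} = \left(\left(3 - 5 + \sqrt{2} \sqrt{-5}\right) - 2 \left(-6 - 3\right)\right)^{2} = \left(\left(3 - 5 + \sqrt{2} i \sqrt{5}\right) - -18\right)^{2} = \left(\left(3 - 5 + i \sqrt{10}\right) + 18\right)^{2} = \left(\left(-2 + i \sqrt{10}\right) + 18\right)^{2} = \left(16 + i \sqrt{10}\right)^{2}$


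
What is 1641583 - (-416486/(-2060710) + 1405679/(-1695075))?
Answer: 573414682687091039/349305800325 ≈ 1.6416e+6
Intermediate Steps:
1641583 - (-416486/(-2060710) + 1405679/(-1695075)) = 1641583 - (-416486*(-1/2060710) + 1405679*(-1/1695075)) = 1641583 - (208243/1030355 - 1405679/1695075) = 1641583 - 1*(-219072176564/349305800325) = 1641583 + 219072176564/349305800325 = 573414682687091039/349305800325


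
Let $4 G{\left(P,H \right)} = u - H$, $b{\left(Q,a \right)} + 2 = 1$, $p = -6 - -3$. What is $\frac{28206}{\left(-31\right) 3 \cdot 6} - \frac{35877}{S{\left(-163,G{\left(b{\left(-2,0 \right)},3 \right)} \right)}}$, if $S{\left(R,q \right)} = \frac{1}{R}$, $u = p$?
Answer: $\frac{181284914}{31} \approx 5.8479 \cdot 10^{6}$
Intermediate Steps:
$p = -3$ ($p = -6 + 3 = -3$)
$b{\left(Q,a \right)} = -1$ ($b{\left(Q,a \right)} = -2 + 1 = -1$)
$u = -3$
$G{\left(P,H \right)} = - \frac{3}{4} - \frac{H}{4}$ ($G{\left(P,H \right)} = \frac{-3 - H}{4} = - \frac{3}{4} - \frac{H}{4}$)
$\frac{28206}{\left(-31\right) 3 \cdot 6} - \frac{35877}{S{\left(-163,G{\left(b{\left(-2,0 \right)},3 \right)} \right)}} = \frac{28206}{\left(-31\right) 3 \cdot 6} - \frac{35877}{\frac{1}{-163}} = \frac{28206}{\left(-93\right) 6} - \frac{35877}{- \frac{1}{163}} = \frac{28206}{-558} - -5847951 = 28206 \left(- \frac{1}{558}\right) + 5847951 = - \frac{1567}{31} + 5847951 = \frac{181284914}{31}$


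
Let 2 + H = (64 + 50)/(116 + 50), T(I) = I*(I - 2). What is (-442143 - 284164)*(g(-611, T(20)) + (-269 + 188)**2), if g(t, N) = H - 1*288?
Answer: -378079108850/83 ≈ -4.5552e+9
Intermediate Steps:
T(I) = I*(-2 + I)
H = -109/83 (H = -2 + (64 + 50)/(116 + 50) = -2 + 114/166 = -2 + 114*(1/166) = -2 + 57/83 = -109/83 ≈ -1.3133)
g(t, N) = -24013/83 (g(t, N) = -109/83 - 1*288 = -109/83 - 288 = -24013/83)
(-442143 - 284164)*(g(-611, T(20)) + (-269 + 188)**2) = (-442143 - 284164)*(-24013/83 + (-269 + 188)**2) = -726307*(-24013/83 + (-81)**2) = -726307*(-24013/83 + 6561) = -726307*520550/83 = -378079108850/83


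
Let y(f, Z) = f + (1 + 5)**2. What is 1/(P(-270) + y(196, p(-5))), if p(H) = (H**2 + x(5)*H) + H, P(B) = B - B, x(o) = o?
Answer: 1/232 ≈ 0.0043103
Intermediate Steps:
P(B) = 0
p(H) = H**2 + 6*H (p(H) = (H**2 + 5*H) + H = H**2 + 6*H)
y(f, Z) = 36 + f (y(f, Z) = f + 6**2 = f + 36 = 36 + f)
1/(P(-270) + y(196, p(-5))) = 1/(0 + (36 + 196)) = 1/(0 + 232) = 1/232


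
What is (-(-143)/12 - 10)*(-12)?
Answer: -23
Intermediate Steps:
(-(-143)/12 - 10)*(-12) = (-11*(-13/12) - 10)*(-12) = (143/12 - 10)*(-12) = (23/12)*(-12) = -23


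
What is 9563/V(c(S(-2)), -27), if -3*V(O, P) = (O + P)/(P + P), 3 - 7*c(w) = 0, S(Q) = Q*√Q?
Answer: -1807407/31 ≈ -58303.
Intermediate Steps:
S(Q) = Q^(3/2)
c(w) = 3/7 (c(w) = 3/7 - ⅐*0 = 3/7 + 0 = 3/7)
V(O, P) = -(O + P)/(6*P) (V(O, P) = -(O + P)/(3*(P + P)) = -(O + P)/(3*(2*P)) = -(O + P)*1/(2*P)/3 = -(O + P)/(6*P))
9563/V(c(S(-2)), -27) = 9563/(((⅙)*(-1*3/7 - 1*(-27))/(-27))) = 9563/(((⅙)*(-1/27)*(-3/7 + 27))) = 9563/(((⅙)*(-1/27)*(186/7))) = 9563/(-31/189) = 9563*(-189/31) = -1807407/31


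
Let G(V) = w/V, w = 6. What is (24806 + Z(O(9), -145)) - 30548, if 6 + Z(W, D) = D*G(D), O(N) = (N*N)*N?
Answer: -5742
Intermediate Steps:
O(N) = N³ (O(N) = N²*N = N³)
G(V) = 6/V
Z(W, D) = 0 (Z(W, D) = -6 + D*(6/D) = -6 + 6 = 0)
(24806 + Z(O(9), -145)) - 30548 = (24806 + 0) - 30548 = 24806 - 30548 = -5742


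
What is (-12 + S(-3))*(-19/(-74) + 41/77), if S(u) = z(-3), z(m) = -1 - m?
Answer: -22485/2849 ≈ -7.8922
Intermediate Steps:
S(u) = 2 (S(u) = -1 - 1*(-3) = -1 + 3 = 2)
(-12 + S(-3))*(-19/(-74) + 41/77) = (-12 + 2)*(-19/(-74) + 41/77) = -10*(-19*(-1/74) + 41*(1/77)) = -10*(19/74 + 41/77) = -10*4497/5698 = -22485/2849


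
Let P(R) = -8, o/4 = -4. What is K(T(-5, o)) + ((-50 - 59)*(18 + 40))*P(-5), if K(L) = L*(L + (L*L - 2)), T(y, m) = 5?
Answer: 50716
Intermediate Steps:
o = -16 (o = 4*(-4) = -16)
K(L) = L*(-2 + L + L²) (K(L) = L*(L + (L² - 2)) = L*(L + (-2 + L²)) = L*(-2 + L + L²))
K(T(-5, o)) + ((-50 - 59)*(18 + 40))*P(-5) = 5*(-2 + 5 + 5²) + ((-50 - 59)*(18 + 40))*(-8) = 5*(-2 + 5 + 25) - 109*58*(-8) = 5*28 - 6322*(-8) = 140 + 50576 = 50716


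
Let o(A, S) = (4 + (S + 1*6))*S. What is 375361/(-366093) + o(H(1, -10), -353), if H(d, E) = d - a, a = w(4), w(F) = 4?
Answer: 6332256998/52299 ≈ 1.2108e+5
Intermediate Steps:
a = 4
H(d, E) = -4 + d (H(d, E) = d - 1*4 = d - 4 = -4 + d)
o(A, S) = S*(10 + S) (o(A, S) = (4 + (S + 6))*S = (4 + (6 + S))*S = (10 + S)*S = S*(10 + S))
375361/(-366093) + o(H(1, -10), -353) = 375361/(-366093) - 353*(10 - 353) = 375361*(-1/366093) - 353*(-343) = -53623/52299 + 121079 = 6332256998/52299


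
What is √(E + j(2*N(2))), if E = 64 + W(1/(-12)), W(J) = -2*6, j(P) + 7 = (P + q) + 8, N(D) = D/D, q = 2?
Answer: √57 ≈ 7.5498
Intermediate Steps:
N(D) = 1
j(P) = 3 + P (j(P) = -7 + ((P + 2) + 8) = -7 + ((2 + P) + 8) = -7 + (10 + P) = 3 + P)
W(J) = -12
E = 52 (E = 64 - 12 = 52)
√(E + j(2*N(2))) = √(52 + (3 + 2*1)) = √(52 + (3 + 2)) = √(52 + 5) = √57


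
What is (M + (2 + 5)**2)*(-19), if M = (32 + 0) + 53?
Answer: -2546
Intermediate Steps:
M = 85 (M = 32 + 53 = 85)
(M + (2 + 5)**2)*(-19) = (85 + (2 + 5)**2)*(-19) = (85 + 7**2)*(-19) = (85 + 49)*(-19) = 134*(-19) = -2546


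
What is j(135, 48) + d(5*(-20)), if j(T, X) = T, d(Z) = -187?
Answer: -52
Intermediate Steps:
j(135, 48) + d(5*(-20)) = 135 - 187 = -52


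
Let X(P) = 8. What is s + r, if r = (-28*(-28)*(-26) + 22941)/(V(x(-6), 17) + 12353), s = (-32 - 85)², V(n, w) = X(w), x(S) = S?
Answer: 169212286/12361 ≈ 13689.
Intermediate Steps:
V(n, w) = 8
s = 13689 (s = (-117)² = 13689)
r = 2557/12361 (r = (-28*(-28)*(-26) + 22941)/(8 + 12353) = (784*(-26) + 22941)/12361 = (-20384 + 22941)*(1/12361) = 2557*(1/12361) = 2557/12361 ≈ 0.20686)
s + r = 13689 + 2557/12361 = 169212286/12361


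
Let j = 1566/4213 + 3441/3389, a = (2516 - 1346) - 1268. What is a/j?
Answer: -1399229986/19804107 ≈ -70.654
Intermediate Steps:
a = -98 (a = 1170 - 1268 = -98)
j = 19804107/14277857 (j = 1566*(1/4213) + 3441*(1/3389) = 1566/4213 + 3441/3389 = 19804107/14277857 ≈ 1.3871)
a/j = -98/19804107/14277857 = -98*14277857/19804107 = -1399229986/19804107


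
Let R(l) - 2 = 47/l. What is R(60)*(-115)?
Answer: -3841/12 ≈ -320.08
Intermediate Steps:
R(l) = 2 + 47/l
R(60)*(-115) = (2 + 47/60)*(-115) = (167/60)*(-115) = -3841/12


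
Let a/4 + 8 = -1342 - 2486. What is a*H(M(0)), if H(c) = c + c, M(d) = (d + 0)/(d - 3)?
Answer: 0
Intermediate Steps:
M(d) = d/(-3 + d)
H(c) = 2*c
a = -15344 (a = -32 + 4*(-1342 - 2486) = -32 + 4*(-3828) = -32 - 15312 = -15344)
a*H(M(0)) = -30688*0/(-3 + 0) = -30688*0/(-3) = -30688*0*(-⅓) = -30688*0 = -15344*0 = 0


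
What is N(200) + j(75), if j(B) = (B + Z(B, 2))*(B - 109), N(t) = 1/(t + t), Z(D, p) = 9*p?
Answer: -1264799/400 ≈ -3162.0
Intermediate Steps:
N(t) = 1/(2*t)
j(B) = (-109 + B)*(18 + B) (j(B) = (B + 9*2)*(B - 109) = (B + 18)*(-109 + B) = (18 + B)*(-109 + B) = (-109 + B)*(18 + B))
N(200) + j(75) = (1/2)/200 + (-1962 + 75**2 - 91*75) = (1/2)*(1/200) + (-1962 + 5625 - 6825) = 1/400 - 3162 = -1264799/400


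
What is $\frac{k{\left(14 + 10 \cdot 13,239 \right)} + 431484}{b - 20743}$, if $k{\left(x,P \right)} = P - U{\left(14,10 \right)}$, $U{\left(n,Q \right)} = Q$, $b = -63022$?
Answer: $- \frac{431713}{83765} \approx -5.1539$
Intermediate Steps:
$k{\left(x,P \right)} = -10 + P$ ($k{\left(x,P \right)} = P - 10 = -10 + P$)
$\frac{k{\left(14 + 10 \cdot 13,239 \right)} + 431484}{b - 20743} = \frac{\left(-10 + 239\right) + 431484}{-63022 - 20743} = \frac{229 + 431484}{-83765} = 431713 \left(- \frac{1}{83765}\right) = - \frac{431713}{83765}$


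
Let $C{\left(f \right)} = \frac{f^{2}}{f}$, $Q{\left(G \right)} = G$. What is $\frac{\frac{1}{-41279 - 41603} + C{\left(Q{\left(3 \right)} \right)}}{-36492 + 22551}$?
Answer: $- \frac{248645}{1155457962} \approx -0.00021519$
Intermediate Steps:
$C{\left(f \right)} = f$
$\frac{\frac{1}{-41279 - 41603} + C{\left(Q{\left(3 \right)} \right)}}{-36492 + 22551} = \frac{\frac{1}{-41279 - 41603} + 3}{-36492 + 22551} = \frac{\frac{1}{-82882} + 3}{-13941} = \left(- \frac{1}{82882} + 3\right) \left(- \frac{1}{13941}\right) = \frac{248645}{82882} \left(- \frac{1}{13941}\right) = - \frac{248645}{1155457962}$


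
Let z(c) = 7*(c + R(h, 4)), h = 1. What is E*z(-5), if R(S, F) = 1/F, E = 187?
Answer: -24871/4 ≈ -6217.8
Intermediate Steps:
z(c) = 7/4 + 7*c (z(c) = 7*(c + 1/4) = 7*(c + ¼) = 7*(¼ + c) = 7/4 + 7*c)
E*z(-5) = 187*(7/4 + 7*(-5)) = 187*(7/4 - 35) = 187*(-133/4) = -24871/4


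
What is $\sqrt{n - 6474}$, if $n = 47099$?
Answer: $25 \sqrt{65} \approx 201.56$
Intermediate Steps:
$\sqrt{n - 6474} = \sqrt{47099 - 6474} = \sqrt{40625} = 25 \sqrt{65}$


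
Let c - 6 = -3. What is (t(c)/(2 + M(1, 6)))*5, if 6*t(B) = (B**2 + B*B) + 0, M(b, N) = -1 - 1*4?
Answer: -5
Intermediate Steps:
c = 3 (c = 6 - 3 = 3)
M(b, N) = -5 (M(b, N) = -1 - 4 = -5)
t(B) = B**2/3 (t(B) = ((B**2 + B*B) + 0)/6 = ((B**2 + B**2) + 0)/6 = (2*B**2 + 0)/6 = (2*B**2)/6 = B**2/3)
(t(c)/(2 + M(1, 6)))*5 = (((1/3)*3**2)/(2 - 5))*5 = (((1/3)*9)/(-3))*5 = (3*(-1/3))*5 = -1*5 = -5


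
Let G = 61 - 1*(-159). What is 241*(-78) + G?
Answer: -18578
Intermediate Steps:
G = 220 (G = 61 + 159 = 220)
241*(-78) + G = 241*(-78) + 220 = -18798 + 220 = -18578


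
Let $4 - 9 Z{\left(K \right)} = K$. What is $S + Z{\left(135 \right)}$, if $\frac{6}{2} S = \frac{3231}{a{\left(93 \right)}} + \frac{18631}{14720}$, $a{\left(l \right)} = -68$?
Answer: $- \frac{67501499}{2252160} \approx -29.972$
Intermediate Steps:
$Z{\left(K \right)} = \frac{4}{9} - \frac{K}{9}$
$S = - \frac{11573353}{750720}$ ($S = \frac{\frac{3231}{-68} + \frac{18631}{14720}}{3} = \frac{3231 \left(- \frac{1}{68}\right) + 18631 \cdot \frac{1}{14720}}{3} = \frac{- \frac{3231}{68} + \frac{18631}{14720}}{3} = \frac{1}{3} \left(- \frac{11573353}{250240}\right) = - \frac{11573353}{750720} \approx -15.416$)
$S + Z{\left(135 \right)} = - \frac{11573353}{750720} + \left(\frac{4}{9} - 15\right) = - \frac{11573353}{750720} - \frac{131}{9} = - \frac{67501499}{2252160}$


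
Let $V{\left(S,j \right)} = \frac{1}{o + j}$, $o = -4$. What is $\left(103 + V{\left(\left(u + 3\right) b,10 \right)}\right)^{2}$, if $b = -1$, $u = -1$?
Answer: $\frac{383161}{36} \approx 10643.0$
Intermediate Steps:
$V{\left(S,j \right)} = \frac{1}{-4 + j}$
$\left(103 + V{\left(\left(u + 3\right) b,10 \right)}\right)^{2} = \left(103 + \frac{1}{-4 + 10}\right)^{2} = \left(103 + \frac{1}{6}\right)^{2} = \left(\frac{619}{6}\right)^{2} = \frac{383161}{36}$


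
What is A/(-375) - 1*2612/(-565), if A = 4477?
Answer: -310001/42375 ≈ -7.3157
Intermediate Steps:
A/(-375) - 1*2612/(-565) = 4477/(-375) - 1*2612/(-565) = 4477*(-1/375) - 2612*(-1/565) = -4477/375 + 2612/565 = -310001/42375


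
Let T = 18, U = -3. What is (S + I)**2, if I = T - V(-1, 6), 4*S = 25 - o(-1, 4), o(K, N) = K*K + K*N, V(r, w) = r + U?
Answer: 841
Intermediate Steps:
V(r, w) = -3 + r (V(r, w) = r - 3 = -3 + r)
o(K, N) = K**2 + K*N
S = 7 (S = (25 - (-1)*(-1 + 4))/4 = (25 - (-1)*3)/4 = (25 - 1*(-3))/4 = (25 + 3)/4 = (1/4)*28 = 7)
I = 22 (I = 18 - (-3 - 1) = 18 - 1*(-4) = 18 + 4 = 22)
(S + I)**2 = (7 + 22)**2 = 29**2 = 841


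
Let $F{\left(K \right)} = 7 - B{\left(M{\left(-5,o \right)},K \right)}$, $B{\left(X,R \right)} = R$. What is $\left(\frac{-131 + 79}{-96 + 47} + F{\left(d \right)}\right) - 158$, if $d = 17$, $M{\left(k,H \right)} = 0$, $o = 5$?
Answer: $- \frac{8180}{49} \approx -166.94$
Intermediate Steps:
$F{\left(K \right)} = 7 - K$
$\left(\frac{-131 + 79}{-96 + 47} + F{\left(d \right)}\right) - 158 = \left(\frac{-131 + 79}{-96 + 47} + \left(7 - 17\right)\right) - 158 = \left(- \frac{52}{-49} + \left(7 - 17\right)\right) - 158 = \left(\left(-52\right) \left(- \frac{1}{49}\right) - 10\right) - 158 = \left(\frac{52}{49} - 10\right) - 158 = - \frac{438}{49} - 158 = - \frac{8180}{49}$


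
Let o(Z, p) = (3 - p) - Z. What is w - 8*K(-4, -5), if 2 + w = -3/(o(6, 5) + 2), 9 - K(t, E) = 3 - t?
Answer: -35/2 ≈ -17.500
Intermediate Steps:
o(Z, p) = 3 - Z - p
K(t, E) = 6 + t (K(t, E) = 9 - (3 - t) = 9 + (-3 + t) = 6 + t)
w = -3/2 (w = -2 - 3/((3 - 1*6 - 1*5) + 2) = -2 - 3/((3 - 6 - 5) + 2) = -2 - 3/(-8 + 2) = -2 - 3/(-6) = -2 - ⅙*(-3) = -2 + ½ = -3/2 ≈ -1.5000)
w - 8*K(-4, -5) = -3/2 - 8*(6 - 4) = -3/2 - 8*2 = -3/2 - 16 = -35/2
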